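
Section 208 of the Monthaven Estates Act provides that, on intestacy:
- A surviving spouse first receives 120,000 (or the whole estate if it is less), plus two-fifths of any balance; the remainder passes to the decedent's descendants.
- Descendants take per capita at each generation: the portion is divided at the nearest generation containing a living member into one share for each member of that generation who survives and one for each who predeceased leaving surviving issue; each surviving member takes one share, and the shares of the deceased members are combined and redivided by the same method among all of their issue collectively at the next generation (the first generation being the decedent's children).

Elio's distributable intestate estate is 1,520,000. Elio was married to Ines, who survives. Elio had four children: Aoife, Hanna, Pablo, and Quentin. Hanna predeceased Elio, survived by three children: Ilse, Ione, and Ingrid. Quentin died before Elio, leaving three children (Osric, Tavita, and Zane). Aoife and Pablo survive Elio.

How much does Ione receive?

Ione receives 70,000.

Ines first takes 120,000, leaving a balance of 1,400,000. Ines then takes two-fifths of the balance (560,000), for a total of 680,000. The remaining 840,000 passes to the descendants.
The descendants' portion (840,000) is divided at the children's generation into 4 shares of 210,000. Aoife and Pablo each take 210,000. The 2 shares of the deceased (Hanna and Quentin) are combined into a pool of 420,000.
That pool (420,000) is divided at the grandchildren's generation equally among Ilse, Ione, Ingrid, Osric, Tavita, and Zane: 70,000 each.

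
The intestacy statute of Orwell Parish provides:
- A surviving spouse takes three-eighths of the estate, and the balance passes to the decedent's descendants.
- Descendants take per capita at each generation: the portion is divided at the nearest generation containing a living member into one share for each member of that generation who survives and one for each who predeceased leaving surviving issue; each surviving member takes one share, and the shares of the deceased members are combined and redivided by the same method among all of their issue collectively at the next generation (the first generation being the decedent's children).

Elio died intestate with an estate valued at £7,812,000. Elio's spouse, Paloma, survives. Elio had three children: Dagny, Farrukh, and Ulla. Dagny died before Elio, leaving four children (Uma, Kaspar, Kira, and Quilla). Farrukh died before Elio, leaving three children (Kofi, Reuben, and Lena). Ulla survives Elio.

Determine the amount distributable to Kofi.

Kofi receives £465,000.

Paloma takes three-eighths of £7,812,000 = £2,929,500. The remaining £4,882,500 passes to the descendants.
The descendants' portion (£4,882,500) is divided at the children's generation into 3 shares of £1,627,500. Ulla takes £1,627,500. The 2 shares of the deceased (Dagny and Farrukh) are combined into a pool of £3,255,000.
That pool (£3,255,000) is divided at the grandchildren's generation equally among Uma, Kaspar, Kira, Quilla, Kofi, Reuben, and Lena: £465,000 each.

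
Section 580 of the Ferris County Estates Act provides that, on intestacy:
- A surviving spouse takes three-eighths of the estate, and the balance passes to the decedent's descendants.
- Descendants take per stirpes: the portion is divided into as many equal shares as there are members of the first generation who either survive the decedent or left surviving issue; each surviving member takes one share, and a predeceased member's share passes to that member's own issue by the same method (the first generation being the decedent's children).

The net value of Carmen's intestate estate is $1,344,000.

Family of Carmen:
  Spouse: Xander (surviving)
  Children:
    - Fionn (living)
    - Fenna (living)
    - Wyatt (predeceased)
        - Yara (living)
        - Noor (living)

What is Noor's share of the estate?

Xander takes three-eighths of $1,344,000 = $504,000. The remaining $840,000 passes to the descendants.
The descendants' portion ($840,000) is divided into 3 shares of $280,000: Fionn and Fenna each take $280,000; Wyatt's $280,000 share passes to Wyatt's issue.
Wyatt's share ($280,000) is divided into 2 shares of $140,000: Yara and Noor each take $140,000.

Noor receives $140,000.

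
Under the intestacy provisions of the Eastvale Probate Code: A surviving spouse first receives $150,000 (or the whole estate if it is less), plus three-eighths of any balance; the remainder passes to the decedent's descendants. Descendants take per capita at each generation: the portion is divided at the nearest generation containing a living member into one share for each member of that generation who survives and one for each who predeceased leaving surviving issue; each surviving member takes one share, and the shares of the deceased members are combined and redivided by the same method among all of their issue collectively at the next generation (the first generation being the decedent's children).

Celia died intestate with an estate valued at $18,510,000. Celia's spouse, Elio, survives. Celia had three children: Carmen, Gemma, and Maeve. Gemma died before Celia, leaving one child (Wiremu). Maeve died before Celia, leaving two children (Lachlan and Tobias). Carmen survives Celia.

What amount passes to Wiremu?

Wiremu receives $2,550,000.

Elio first takes $150,000, leaving a balance of $18,360,000. Elio then takes three-eighths of the balance ($6,885,000), for a total of $7,035,000. The remaining $11,475,000 passes to the descendants.
The descendants' portion ($11,475,000) is divided at the children's generation into 3 shares of $3,825,000. Carmen takes $3,825,000. The 2 shares of the deceased (Gemma and Maeve) are combined into a pool of $7,650,000.
That pool ($7,650,000) is divided at the grandchildren's generation equally among Wiremu, Lachlan, and Tobias: $2,550,000 each.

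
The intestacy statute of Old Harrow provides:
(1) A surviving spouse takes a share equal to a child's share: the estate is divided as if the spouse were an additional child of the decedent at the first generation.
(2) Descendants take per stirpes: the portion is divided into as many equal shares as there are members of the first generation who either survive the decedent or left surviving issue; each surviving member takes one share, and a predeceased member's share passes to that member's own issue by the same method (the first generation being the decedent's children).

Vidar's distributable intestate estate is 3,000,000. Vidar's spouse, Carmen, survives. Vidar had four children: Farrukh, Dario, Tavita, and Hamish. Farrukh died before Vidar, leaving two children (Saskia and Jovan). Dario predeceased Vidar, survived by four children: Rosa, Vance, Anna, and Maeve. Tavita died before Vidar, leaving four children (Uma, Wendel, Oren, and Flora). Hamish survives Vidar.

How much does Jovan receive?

Jovan receives 300,000.

The spouse counts as an additional share at the children's level, so there are 5 primary shares of 600,000. Carmen takes one such share (600,000).
The children's combined portion (2,400,000) is divided into 4 shares of 600,000: Hamish takes 600,000; Farrukh's 600,000 share passes to Farrukh's issue; Dario's 600,000 share passes to Dario's issue; Tavita's 600,000 share passes to Tavita's issue.
Farrukh's share (600,000) is divided into 2 shares of 300,000: Saskia and Jovan each take 300,000.
Dario's share (600,000) is divided into 4 shares of 150,000: Rosa, Vance, Anna, and Maeve each take 150,000.
Tavita's share (600,000) is divided into 4 shares of 150,000: Uma, Wendel, Oren, and Flora each take 150,000.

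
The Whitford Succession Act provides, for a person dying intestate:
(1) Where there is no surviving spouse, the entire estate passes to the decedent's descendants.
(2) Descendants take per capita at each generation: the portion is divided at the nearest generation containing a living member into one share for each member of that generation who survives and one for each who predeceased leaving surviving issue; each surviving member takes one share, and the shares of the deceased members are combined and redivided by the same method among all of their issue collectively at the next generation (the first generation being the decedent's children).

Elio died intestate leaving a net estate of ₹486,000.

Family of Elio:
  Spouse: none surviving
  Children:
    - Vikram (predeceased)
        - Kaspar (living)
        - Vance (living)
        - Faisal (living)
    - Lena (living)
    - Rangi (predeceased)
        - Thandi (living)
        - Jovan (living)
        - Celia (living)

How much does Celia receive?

The entire ₹486,000 passes to the descendants.
That amount (₹486,000) is divided at the children's generation into 3 shares of ₹162,000. Lena takes ₹162,000. The 2 shares of the deceased (Vikram and Rangi) are combined into a pool of ₹324,000.
That pool (₹324,000) is divided at the grandchildren's generation equally among Kaspar, Vance, Faisal, Thandi, Jovan, and Celia: ₹54,000 each.

Celia receives ₹54,000.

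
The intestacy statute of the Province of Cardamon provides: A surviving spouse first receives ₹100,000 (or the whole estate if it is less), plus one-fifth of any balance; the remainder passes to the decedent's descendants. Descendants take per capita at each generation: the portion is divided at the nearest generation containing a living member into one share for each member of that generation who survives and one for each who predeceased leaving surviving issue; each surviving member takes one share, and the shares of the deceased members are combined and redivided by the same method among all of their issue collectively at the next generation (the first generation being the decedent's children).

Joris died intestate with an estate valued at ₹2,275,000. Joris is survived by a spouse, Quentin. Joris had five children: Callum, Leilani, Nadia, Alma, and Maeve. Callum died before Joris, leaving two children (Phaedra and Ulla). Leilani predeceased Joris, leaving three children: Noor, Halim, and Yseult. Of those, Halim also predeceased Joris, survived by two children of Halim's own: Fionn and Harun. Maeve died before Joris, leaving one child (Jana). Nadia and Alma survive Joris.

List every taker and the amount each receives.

Quentin: ₹535,000; Phaedra: ₹174,000; Ulla: ₹174,000; Noor: ₹174,000; Fionn: ₹87,000; Harun: ₹87,000; Yseult: ₹174,000; Nadia: ₹348,000; Alma: ₹348,000; Jana: ₹174,000

Quentin first takes ₹100,000, leaving a balance of ₹2,175,000. Quentin then takes one-fifth of the balance (₹435,000), for a total of ₹535,000. The remaining ₹1,740,000 passes to the descendants.
The descendants' portion (₹1,740,000) is divided at the children's generation into 5 shares of ₹348,000. Nadia and Alma each take ₹348,000. The 3 shares of the deceased (Callum, Leilani, and Maeve) are combined into a pool of ₹1,044,000.
That pool (₹1,044,000) is divided at the grandchildren's generation into 6 shares of ₹174,000. Phaedra, Ulla, Noor, Yseult, and Jana each take ₹174,000. The remaining share for the deceased Halim (₹174,000) is carried to the next generation.
That pool (₹174,000) is divided at the great-grandchildren's generation equally among Fionn and Harun: ₹87,000 each.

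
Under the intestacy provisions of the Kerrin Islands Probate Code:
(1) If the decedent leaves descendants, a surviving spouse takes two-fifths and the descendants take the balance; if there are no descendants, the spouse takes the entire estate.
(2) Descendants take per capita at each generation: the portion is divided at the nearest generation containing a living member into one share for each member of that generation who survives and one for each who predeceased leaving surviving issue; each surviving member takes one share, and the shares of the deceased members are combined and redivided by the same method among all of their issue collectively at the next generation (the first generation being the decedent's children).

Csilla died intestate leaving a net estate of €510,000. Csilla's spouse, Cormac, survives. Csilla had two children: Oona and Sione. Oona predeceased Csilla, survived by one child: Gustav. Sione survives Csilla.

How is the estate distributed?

Cormac: €204,000; Gustav: €153,000; Sione: €153,000

Cormac takes two-fifths of €510,000 = €204,000. The remaining €306,000 passes to the descendants.
The descendants' portion (€306,000) is divided at the children's generation into 2 shares of €153,000. Sione takes €153,000. The remaining share for the deceased Oona (€153,000) is carried to the next generation.
That pool (€153,000) passes entirely to Gustav, the sole taker at the grandchildren's generation.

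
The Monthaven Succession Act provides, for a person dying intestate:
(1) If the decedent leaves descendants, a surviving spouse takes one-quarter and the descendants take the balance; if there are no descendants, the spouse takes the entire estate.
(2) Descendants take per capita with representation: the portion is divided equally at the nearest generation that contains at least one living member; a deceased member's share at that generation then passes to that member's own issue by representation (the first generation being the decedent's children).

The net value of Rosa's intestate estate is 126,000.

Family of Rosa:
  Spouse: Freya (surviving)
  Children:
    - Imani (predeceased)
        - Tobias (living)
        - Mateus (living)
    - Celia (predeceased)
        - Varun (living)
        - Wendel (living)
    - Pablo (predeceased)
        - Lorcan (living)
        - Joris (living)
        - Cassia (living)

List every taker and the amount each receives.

Freya: 31,500; Tobias: 13,500; Mateus: 13,500; Varun: 13,500; Wendel: 13,500; Lorcan: 13,500; Joris: 13,500; Cassia: 13,500

Freya takes one-quarter of 126,000 = 31,500. The remaining 94,500 passes to the descendants.
No child survives, so the initial division is made at the grandchildren's generation.
The descendants' portion (94,500) is divided into 7 shares of 13,500: Tobias, Mateus, Varun, Wendel, Lorcan, Joris, and Cassia each take 13,500.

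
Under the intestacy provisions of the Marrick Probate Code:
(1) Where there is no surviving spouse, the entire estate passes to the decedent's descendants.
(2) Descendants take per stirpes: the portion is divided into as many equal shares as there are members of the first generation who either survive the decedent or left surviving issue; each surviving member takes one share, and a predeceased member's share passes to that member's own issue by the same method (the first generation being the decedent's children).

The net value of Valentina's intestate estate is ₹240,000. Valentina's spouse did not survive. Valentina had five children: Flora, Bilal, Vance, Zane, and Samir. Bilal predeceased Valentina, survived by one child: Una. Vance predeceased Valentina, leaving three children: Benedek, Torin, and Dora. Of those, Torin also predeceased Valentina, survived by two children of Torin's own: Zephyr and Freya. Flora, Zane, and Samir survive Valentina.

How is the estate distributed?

The entire ₹240,000 passes to the descendants.
That amount (₹240,000) is divided into 5 shares of ₹48,000: Flora, Zane, and Samir each take ₹48,000; Bilal's ₹48,000 share passes to Bilal's issue; Vance's ₹48,000 share passes to Vance's issue.
Bilal's share (₹48,000) passes entirely to Una.
Vance's share (₹48,000) is divided into 3 shares of ₹16,000: Benedek and Dora each take ₹16,000; Torin's ₹16,000 share passes to Torin's issue.
Torin's share (₹16,000) is divided into 2 shares of ₹8,000: Zephyr and Freya each take ₹8,000.

Flora: ₹48,000; Una: ₹48,000; Benedek: ₹16,000; Zephyr: ₹8,000; Freya: ₹8,000; Dora: ₹16,000; Zane: ₹48,000; Samir: ₹48,000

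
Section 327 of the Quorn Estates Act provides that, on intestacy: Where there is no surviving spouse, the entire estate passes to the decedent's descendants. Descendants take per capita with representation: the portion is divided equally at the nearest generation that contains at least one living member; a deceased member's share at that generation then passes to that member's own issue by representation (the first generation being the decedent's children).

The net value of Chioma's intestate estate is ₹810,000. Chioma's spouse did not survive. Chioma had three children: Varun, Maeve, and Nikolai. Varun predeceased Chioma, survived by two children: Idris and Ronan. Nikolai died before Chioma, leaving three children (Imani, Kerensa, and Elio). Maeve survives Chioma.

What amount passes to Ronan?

Ronan receives ₹135,000.

The entire ₹810,000 passes to the descendants.
That amount (₹810,000) is divided into 3 shares of ₹270,000: Maeve takes ₹270,000; Varun's ₹270,000 share passes to Varun's issue; Nikolai's ₹270,000 share passes to Nikolai's issue.
Varun's share (₹270,000) is divided into 2 shares of ₹135,000: Idris and Ronan each take ₹135,000.
Nikolai's share (₹270,000) is divided into 3 shares of ₹90,000: Imani, Kerensa, and Elio each take ₹90,000.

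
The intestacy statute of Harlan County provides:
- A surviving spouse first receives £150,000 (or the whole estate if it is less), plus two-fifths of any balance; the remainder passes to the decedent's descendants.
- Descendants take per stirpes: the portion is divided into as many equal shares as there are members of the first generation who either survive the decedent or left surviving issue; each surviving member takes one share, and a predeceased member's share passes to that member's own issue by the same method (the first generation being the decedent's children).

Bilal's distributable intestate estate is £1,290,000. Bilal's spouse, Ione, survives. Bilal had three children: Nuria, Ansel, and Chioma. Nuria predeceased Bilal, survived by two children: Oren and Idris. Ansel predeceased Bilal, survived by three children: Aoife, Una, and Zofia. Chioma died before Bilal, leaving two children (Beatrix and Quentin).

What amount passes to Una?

Una receives £76,000.

Ione first takes £150,000, leaving a balance of £1,140,000. Ione then takes two-fifths of the balance (£456,000), for a total of £606,000. The remaining £684,000 passes to the descendants.
The descendants' portion (£684,000) is divided into 3 shares of £228,000: Nuria's £228,000 share passes to Nuria's issue; Ansel's £228,000 share passes to Ansel's issue; Chioma's £228,000 share passes to Chioma's issue.
Nuria's share (£228,000) is divided into 2 shares of £114,000: Oren and Idris each take £114,000.
Ansel's share (£228,000) is divided into 3 shares of £76,000: Aoife, Una, and Zofia each take £76,000.
Chioma's share (£228,000) is divided into 2 shares of £114,000: Beatrix and Quentin each take £114,000.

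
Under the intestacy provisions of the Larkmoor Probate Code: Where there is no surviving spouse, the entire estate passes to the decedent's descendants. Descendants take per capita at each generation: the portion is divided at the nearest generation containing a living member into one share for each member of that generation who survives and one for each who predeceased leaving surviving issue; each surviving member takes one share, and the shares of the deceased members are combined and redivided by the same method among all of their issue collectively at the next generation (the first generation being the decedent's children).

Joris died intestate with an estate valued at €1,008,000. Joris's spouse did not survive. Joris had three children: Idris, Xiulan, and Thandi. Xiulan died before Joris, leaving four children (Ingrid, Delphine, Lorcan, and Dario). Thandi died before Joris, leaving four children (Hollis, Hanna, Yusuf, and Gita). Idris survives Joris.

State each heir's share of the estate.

The entire €1,008,000 passes to the descendants.
That amount (€1,008,000) is divided at the children's generation into 3 shares of €336,000. Idris takes €336,000. The 2 shares of the deceased (Xiulan and Thandi) are combined into a pool of €672,000.
That pool (€672,000) is divided at the grandchildren's generation equally among Ingrid, Delphine, Lorcan, Dario, Hollis, Hanna, Yusuf, and Gita: €84,000 each.

Idris: €336,000; Ingrid: €84,000; Delphine: €84,000; Lorcan: €84,000; Dario: €84,000; Hollis: €84,000; Hanna: €84,000; Yusuf: €84,000; Gita: €84,000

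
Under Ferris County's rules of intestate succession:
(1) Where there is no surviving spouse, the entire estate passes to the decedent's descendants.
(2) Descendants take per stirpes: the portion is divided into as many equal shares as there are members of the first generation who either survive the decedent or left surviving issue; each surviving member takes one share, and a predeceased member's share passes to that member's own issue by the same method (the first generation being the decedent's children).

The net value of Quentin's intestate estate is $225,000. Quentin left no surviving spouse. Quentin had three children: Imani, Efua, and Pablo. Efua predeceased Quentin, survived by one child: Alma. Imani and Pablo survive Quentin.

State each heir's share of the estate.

Imani: $75,000; Alma: $75,000; Pablo: $75,000

The entire $225,000 passes to the descendants.
That amount ($225,000) is divided into 3 shares of $75,000: Imani and Pablo each take $75,000; Efua's $75,000 share passes to Efua's issue.
Efua's share ($75,000) passes entirely to Alma.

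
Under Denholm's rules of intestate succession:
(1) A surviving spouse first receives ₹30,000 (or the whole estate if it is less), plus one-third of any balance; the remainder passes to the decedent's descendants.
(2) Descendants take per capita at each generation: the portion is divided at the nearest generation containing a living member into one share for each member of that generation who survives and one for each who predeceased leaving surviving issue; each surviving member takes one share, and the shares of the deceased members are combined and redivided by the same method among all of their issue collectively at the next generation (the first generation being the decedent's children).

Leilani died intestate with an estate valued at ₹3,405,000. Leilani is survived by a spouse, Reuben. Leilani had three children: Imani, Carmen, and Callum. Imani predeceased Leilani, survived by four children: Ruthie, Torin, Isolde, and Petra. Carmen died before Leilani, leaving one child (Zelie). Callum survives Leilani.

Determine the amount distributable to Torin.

Reuben first takes ₹30,000, leaving a balance of ₹3,375,000. Reuben then takes one-third of the balance (₹1,125,000), for a total of ₹1,155,000. The remaining ₹2,250,000 passes to the descendants.
The descendants' portion (₹2,250,000) is divided at the children's generation into 3 shares of ₹750,000. Callum takes ₹750,000. The 2 shares of the deceased (Imani and Carmen) are combined into a pool of ₹1,500,000.
That pool (₹1,500,000) is divided at the grandchildren's generation equally among Ruthie, Torin, Isolde, Petra, and Zelie: ₹300,000 each.

Torin receives ₹300,000.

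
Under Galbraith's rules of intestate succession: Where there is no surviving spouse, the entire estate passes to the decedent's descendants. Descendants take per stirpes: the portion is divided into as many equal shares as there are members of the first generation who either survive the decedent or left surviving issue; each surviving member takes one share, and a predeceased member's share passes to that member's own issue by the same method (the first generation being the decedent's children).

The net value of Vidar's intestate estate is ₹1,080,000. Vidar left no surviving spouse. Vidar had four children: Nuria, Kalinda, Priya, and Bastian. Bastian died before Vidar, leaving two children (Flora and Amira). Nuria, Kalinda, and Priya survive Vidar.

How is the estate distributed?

Nuria: ₹270,000; Kalinda: ₹270,000; Priya: ₹270,000; Flora: ₹135,000; Amira: ₹135,000

The entire ₹1,080,000 passes to the descendants.
That amount (₹1,080,000) is divided into 4 shares of ₹270,000: Nuria, Kalinda, and Priya each take ₹270,000; Bastian's ₹270,000 share passes to Bastian's issue.
Bastian's share (₹270,000) is divided into 2 shares of ₹135,000: Flora and Amira each take ₹135,000.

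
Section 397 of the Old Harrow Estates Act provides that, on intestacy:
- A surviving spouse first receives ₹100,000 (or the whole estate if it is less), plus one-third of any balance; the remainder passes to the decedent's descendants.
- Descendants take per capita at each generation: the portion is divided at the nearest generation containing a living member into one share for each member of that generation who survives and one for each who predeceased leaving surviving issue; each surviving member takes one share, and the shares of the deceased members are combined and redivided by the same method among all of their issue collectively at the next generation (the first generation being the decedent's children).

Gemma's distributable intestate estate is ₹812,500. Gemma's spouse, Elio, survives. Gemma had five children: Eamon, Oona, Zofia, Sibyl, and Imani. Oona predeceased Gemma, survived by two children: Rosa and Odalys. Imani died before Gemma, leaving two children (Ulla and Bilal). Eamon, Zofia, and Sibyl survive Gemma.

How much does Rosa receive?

Rosa receives ₹47,500.

Elio first takes ₹100,000, leaving a balance of ₹712,500. Elio then takes one-third of the balance (₹237,500), for a total of ₹337,500. The remaining ₹475,000 passes to the descendants.
The descendants' portion (₹475,000) is divided at the children's generation into 5 shares of ₹95,000. Eamon, Zofia, and Sibyl each take ₹95,000. The 2 shares of the deceased (Oona and Imani) are combined into a pool of ₹190,000.
That pool (₹190,000) is divided at the grandchildren's generation equally among Rosa, Odalys, Ulla, and Bilal: ₹47,500 each.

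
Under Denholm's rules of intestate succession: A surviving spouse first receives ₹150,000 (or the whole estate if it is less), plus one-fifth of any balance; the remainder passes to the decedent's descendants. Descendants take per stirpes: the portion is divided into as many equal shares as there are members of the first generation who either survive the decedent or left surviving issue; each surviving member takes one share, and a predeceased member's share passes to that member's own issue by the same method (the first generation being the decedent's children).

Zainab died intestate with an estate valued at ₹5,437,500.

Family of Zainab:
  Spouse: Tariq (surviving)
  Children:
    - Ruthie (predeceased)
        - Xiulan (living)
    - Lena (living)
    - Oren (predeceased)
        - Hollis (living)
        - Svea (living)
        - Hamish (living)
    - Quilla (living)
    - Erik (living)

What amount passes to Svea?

Tariq first takes ₹150,000, leaving a balance of ₹5,287,500. Tariq then takes one-fifth of the balance (₹1,057,500), for a total of ₹1,207,500. The remaining ₹4,230,000 passes to the descendants.
The descendants' portion (₹4,230,000) is divided into 5 shares of ₹846,000: Lena, Quilla, and Erik each take ₹846,000; Ruthie's ₹846,000 share passes to Ruthie's issue; Oren's ₹846,000 share passes to Oren's issue.
Ruthie's share (₹846,000) passes entirely to Xiulan.
Oren's share (₹846,000) is divided into 3 shares of ₹282,000: Hollis, Svea, and Hamish each take ₹282,000.

Svea receives ₹282,000.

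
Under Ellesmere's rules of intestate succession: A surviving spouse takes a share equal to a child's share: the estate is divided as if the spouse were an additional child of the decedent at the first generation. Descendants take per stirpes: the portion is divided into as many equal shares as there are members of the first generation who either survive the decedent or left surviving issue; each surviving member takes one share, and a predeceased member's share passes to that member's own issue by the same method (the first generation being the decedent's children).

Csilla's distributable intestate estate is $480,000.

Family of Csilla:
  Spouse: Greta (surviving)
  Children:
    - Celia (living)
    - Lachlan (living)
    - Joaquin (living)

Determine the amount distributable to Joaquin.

Joaquin receives $120,000.

The spouse counts as an additional share at the children's level, so there are 4 primary shares of $120,000. Greta takes one such share ($120,000).
The children's combined portion ($360,000) is divided into 3 shares of $120,000: Celia, Lachlan, and Joaquin each take $120,000.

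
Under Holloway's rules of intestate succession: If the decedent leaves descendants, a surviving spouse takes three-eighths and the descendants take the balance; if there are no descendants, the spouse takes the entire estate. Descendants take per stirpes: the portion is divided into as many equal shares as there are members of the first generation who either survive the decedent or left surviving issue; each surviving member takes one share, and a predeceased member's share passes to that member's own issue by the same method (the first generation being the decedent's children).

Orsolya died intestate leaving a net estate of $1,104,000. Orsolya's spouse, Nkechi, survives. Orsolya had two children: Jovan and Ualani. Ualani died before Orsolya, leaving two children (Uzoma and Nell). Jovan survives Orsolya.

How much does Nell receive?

Nkechi takes three-eighths of $1,104,000 = $414,000. The remaining $690,000 passes to the descendants.
The descendants' portion ($690,000) is divided into 2 shares of $345,000: Jovan takes $345,000; Ualani's $345,000 share passes to Ualani's issue.
Ualani's share ($345,000) is divided into 2 shares of $172,500: Uzoma and Nell each take $172,500.

Nell receives $172,500.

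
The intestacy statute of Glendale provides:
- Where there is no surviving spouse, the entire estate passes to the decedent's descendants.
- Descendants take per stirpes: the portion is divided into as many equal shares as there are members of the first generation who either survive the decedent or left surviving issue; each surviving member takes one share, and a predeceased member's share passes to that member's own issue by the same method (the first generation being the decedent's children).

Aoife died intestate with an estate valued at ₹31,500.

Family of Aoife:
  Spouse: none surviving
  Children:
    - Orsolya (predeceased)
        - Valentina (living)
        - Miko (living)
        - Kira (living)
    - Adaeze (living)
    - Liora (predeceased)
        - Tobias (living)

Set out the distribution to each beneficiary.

Valentina: ₹3,500; Miko: ₹3,500; Kira: ₹3,500; Adaeze: ₹10,500; Tobias: ₹10,500

The entire ₹31,500 passes to the descendants.
That amount (₹31,500) is divided into 3 shares of ₹10,500: Adaeze takes ₹10,500; Orsolya's ₹10,500 share passes to Orsolya's issue; Liora's ₹10,500 share passes to Liora's issue.
Orsolya's share (₹10,500) is divided into 3 shares of ₹3,500: Valentina, Miko, and Kira each take ₹3,500.
Liora's share (₹10,500) passes entirely to Tobias.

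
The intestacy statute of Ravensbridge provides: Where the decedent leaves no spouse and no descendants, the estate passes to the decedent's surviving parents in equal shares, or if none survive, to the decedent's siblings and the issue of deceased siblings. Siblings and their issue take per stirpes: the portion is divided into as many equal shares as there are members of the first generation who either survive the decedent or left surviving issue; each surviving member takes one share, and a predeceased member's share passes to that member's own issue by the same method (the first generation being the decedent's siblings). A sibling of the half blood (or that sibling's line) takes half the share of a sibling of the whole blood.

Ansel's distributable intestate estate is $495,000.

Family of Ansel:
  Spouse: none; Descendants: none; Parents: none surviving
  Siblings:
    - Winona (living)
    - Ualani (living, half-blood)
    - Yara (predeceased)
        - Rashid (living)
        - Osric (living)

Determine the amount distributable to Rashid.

Rashid receives $99,000.

The entire $495,000 passes to the siblings and their issue.
Counting each half-blood sibling's line as half a unit, there are 5/2 units in $495,000, so one unit is $198,000. Whole-blood lines (Winona and Yara) take $198,000 each; half-blood lines (Ualani) take $99,000 each.
Yara's share ($198,000) is divided into 2 shares of $99,000: Rashid and Osric each take $99,000.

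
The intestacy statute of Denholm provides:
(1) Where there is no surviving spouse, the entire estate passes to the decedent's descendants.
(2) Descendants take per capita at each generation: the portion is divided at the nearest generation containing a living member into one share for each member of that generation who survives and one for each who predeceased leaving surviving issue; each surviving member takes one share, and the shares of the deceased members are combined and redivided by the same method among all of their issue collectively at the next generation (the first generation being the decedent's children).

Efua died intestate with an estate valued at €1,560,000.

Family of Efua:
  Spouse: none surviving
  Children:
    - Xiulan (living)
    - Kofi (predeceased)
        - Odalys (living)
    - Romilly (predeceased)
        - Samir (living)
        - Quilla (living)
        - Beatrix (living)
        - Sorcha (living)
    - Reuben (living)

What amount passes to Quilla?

Quilla receives €156,000.

The entire €1,560,000 passes to the descendants.
That amount (€1,560,000) is divided at the children's generation into 4 shares of €390,000. Xiulan and Reuben each take €390,000. The 2 shares of the deceased (Kofi and Romilly) are combined into a pool of €780,000.
That pool (€780,000) is divided at the grandchildren's generation equally among Odalys, Samir, Quilla, Beatrix, and Sorcha: €156,000 each.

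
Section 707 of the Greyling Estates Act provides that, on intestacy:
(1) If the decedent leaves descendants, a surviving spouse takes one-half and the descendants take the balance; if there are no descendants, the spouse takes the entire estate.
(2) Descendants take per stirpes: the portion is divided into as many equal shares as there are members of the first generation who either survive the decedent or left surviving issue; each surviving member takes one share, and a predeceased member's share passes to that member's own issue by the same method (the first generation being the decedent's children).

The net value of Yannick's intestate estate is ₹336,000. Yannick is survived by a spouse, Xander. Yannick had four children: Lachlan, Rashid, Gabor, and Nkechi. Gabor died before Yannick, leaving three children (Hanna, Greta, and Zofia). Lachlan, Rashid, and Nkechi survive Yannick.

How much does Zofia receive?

Zofia receives ₹14,000.

Xander takes one-half of ₹336,000 = ₹168,000. The remaining ₹168,000 passes to the descendants.
The descendants' portion (₹168,000) is divided into 4 shares of ₹42,000: Lachlan, Rashid, and Nkechi each take ₹42,000; Gabor's ₹42,000 share passes to Gabor's issue.
Gabor's share (₹42,000) is divided into 3 shares of ₹14,000: Hanna, Greta, and Zofia each take ₹14,000.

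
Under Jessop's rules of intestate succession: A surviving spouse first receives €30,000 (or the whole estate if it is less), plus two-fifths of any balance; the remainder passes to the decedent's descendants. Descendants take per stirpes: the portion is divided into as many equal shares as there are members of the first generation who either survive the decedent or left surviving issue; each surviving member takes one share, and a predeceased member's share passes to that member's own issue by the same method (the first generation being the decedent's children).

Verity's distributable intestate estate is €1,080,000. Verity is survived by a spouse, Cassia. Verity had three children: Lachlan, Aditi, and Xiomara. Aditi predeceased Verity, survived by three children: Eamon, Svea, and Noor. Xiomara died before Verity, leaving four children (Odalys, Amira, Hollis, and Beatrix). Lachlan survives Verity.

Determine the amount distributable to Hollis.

Hollis receives €52,500.

Cassia first takes €30,000, leaving a balance of €1,050,000. Cassia then takes two-fifths of the balance (€420,000), for a total of €450,000. The remaining €630,000 passes to the descendants.
The descendants' portion (€630,000) is divided into 3 shares of €210,000: Lachlan takes €210,000; Aditi's €210,000 share passes to Aditi's issue; Xiomara's €210,000 share passes to Xiomara's issue.
Aditi's share (€210,000) is divided into 3 shares of €70,000: Eamon, Svea, and Noor each take €70,000.
Xiomara's share (€210,000) is divided into 4 shares of €52,500: Odalys, Amira, Hollis, and Beatrix each take €52,500.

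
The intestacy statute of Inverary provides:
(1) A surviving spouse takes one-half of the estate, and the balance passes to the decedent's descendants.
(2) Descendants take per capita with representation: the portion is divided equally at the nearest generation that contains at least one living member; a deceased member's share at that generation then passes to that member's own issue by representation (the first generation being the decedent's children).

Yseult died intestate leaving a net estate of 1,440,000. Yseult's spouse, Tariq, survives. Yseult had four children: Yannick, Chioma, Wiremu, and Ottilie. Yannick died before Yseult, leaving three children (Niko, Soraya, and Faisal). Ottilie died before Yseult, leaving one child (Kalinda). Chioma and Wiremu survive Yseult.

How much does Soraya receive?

Tariq takes one-half of 1,440,000 = 720,000. The remaining 720,000 passes to the descendants.
The descendants' portion (720,000) is divided into 4 shares of 180,000: Chioma and Wiremu each take 180,000; Yannick's 180,000 share passes to Yannick's issue; Ottilie's 180,000 share passes to Ottilie's issue.
Yannick's share (180,000) is divided into 3 shares of 60,000: Niko, Soraya, and Faisal each take 60,000.
Ottilie's share (180,000) passes entirely to Kalinda.

Soraya receives 60,000.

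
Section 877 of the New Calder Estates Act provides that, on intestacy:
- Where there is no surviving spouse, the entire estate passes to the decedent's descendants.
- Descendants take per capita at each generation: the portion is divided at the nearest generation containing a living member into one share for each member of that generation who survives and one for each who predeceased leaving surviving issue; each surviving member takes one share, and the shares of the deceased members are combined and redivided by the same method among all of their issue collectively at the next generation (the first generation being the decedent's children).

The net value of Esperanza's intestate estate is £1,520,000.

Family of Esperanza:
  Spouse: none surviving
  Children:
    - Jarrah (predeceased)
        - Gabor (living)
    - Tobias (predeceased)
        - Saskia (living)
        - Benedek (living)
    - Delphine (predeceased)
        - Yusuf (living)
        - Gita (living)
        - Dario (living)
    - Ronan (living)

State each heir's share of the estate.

The entire £1,520,000 passes to the descendants.
That amount (£1,520,000) is divided at the children's generation into 4 shares of £380,000. Ronan takes £380,000. The 3 shares of the deceased (Jarrah, Tobias, and Delphine) are combined into a pool of £1,140,000.
That pool (£1,140,000) is divided at the grandchildren's generation equally among Gabor, Saskia, Benedek, Yusuf, Gita, and Dario: £190,000 each.

Gabor: £190,000; Saskia: £190,000; Benedek: £190,000; Yusuf: £190,000; Gita: £190,000; Dario: £190,000; Ronan: £380,000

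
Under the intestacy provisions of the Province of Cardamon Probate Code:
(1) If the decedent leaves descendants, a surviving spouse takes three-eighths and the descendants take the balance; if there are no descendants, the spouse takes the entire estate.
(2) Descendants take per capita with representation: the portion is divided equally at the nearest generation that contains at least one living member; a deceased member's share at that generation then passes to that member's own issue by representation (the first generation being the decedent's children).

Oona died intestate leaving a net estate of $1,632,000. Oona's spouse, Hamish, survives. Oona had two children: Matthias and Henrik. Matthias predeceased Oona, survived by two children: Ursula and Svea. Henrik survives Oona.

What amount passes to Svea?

Svea receives $255,000.

Hamish takes three-eighths of $1,632,000 = $612,000. The remaining $1,020,000 passes to the descendants.
The descendants' portion ($1,020,000) is divided into 2 shares of $510,000: Henrik takes $510,000; Matthias's $510,000 share passes to Matthias's issue.
Matthias's share ($510,000) is divided into 2 shares of $255,000: Ursula and Svea each take $255,000.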